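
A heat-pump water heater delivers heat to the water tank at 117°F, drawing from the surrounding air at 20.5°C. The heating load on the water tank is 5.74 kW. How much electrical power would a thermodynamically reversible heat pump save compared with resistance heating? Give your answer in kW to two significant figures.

In absolute terms T_C = 293.65 K and T_H = 320.37 K, so ΔT = 26.72 K.
COP_Carnot = T_H/ΔT = 320.37/26.72 = 11.99.
Resistance heating needs Ẇ_res = Q̇_H = 5.740 kW; the reversible heat pump needs only Ẇ_hp = Q̇_H/COP = 0.4788 kW.
Saving = 5.740 − 0.4788 = 5.261 kW.

5.3 kW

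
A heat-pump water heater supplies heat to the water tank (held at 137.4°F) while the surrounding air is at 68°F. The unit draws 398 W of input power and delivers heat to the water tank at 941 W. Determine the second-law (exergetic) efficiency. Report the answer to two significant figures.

0.27

COP_actual = Q̇_H/Ẇ = 941.0/398.0 = 2.364.
In absolute terms T_C = 293.15 K and T_H = 331.71 K, so ΔT = 38.56 K.
COP_Carnot = T_H/ΔT = 331.71/38.56 = 8.603.
η_II = COP_actual/COP_Carnot = 2.364/8.603 = 0.2748.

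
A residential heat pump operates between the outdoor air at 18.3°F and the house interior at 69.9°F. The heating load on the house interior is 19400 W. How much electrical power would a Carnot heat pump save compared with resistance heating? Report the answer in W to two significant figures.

18000 W

In absolute terms T_C = 265.54 K and T_H = 294.21 K, so ΔT = 28.67 K.
COP_Carnot = T_H/ΔT = 294.21/28.67 = 10.26.
Resistance heating needs Ẇ_res = Q̇_H = 19400 W; the reversible heat pump needs only Ẇ_hp = Q̇_H/COP = 1890 W.
Saving = 19400 − 1890 = 17510 W.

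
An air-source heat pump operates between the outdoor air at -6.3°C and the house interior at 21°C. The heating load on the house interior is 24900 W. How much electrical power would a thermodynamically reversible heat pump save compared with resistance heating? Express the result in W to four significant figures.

In absolute terms T_C = 266.85 K and T_H = 294.15 K, so ΔT = 27.30 K.
COP_Carnot = T_H/ΔT = 294.15/27.30 = 10.77.
Resistance heating needs Ẇ_res = Q̇_H = 24900 W; the reversible heat pump needs only Ẇ_hp = Q̇_H/COP = 2311 W.
Saving = 24900 − 2311 = 22590 W.

22590 W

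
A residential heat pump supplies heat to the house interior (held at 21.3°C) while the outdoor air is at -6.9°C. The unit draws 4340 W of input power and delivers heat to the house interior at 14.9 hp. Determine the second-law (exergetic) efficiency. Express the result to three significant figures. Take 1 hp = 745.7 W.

Converting, Q̇_H = 14.90 hp = 11110 W, so COP_actual = Q̇_H/Ẇ = 11110/4340 = 2.560.
In absolute terms T_C = 266.25 K and T_H = 294.45 K, so ΔT = 28.20 K.
COP_Carnot = T_H/ΔT = 294.45/28.20 = 10.44.
η_II = COP_actual/COP_Carnot = 2.560/10.44 = 0.2452.

0.245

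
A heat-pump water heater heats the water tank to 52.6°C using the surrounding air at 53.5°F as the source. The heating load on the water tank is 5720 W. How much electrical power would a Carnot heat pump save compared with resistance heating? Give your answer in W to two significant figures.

5000 W

In absolute terms T_C = 285.09 K and T_H = 325.75 K, so ΔT = 40.66 K.
COP_Carnot = T_H/ΔT = 325.75/40.66 = 8.012.
Resistance heating needs Ẇ_res = Q̇_H = 5720 W; the reversible heat pump needs only Ẇ_hp = Q̇_H/COP = 713.9 W.
Saving = 5720 − 713.9 = 5006 W.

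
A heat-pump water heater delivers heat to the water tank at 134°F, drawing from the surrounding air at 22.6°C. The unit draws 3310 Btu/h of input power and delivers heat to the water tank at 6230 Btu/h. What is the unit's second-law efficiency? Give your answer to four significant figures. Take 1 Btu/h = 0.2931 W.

COP_actual = Q̇_H/Ẇ = 6230/3310 = 1.882.
In absolute terms T_C = 295.75 K and T_H = 329.82 K, so ΔT = 34.07 K.
COP_Carnot = T_H/ΔT = 329.82/34.07 = 9.682.
η_II = COP_actual/COP_Carnot = 1.882/9.682 = 0.1944.

0.1944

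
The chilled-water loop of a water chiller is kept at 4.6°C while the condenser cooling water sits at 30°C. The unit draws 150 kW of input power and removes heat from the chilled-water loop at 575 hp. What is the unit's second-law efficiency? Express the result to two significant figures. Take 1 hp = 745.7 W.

0.26

Converting, Q̇_C = 575.0 hp = 428.8 kW, so COP_actual = Q̇_C/Ẇ = 428.8/150.0 = 2.859.
In absolute terms T_C = 277.75 K and T_H = 303.15 K, so ΔT = 25.40 K.
COP_Carnot = T_C/ΔT = 277.75/25.40 = 10.94.
η_II = COP_actual/COP_Carnot = 2.859/10.94 = 0.2614.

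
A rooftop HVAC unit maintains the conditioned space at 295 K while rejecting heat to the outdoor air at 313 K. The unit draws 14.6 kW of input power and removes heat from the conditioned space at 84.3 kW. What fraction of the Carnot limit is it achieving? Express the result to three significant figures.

0.352

COP_actual = Q̇_C/Ẇ = 84.30/14.60 = 5.774.
The reservoir spacing is ΔT = 313 − 295 = 18.00 K.
COP_Carnot = T_C/ΔT = 295.00/18.00 = 16.39.
η_II = COP_actual/COP_Carnot = 5.774/16.39 = 0.3523.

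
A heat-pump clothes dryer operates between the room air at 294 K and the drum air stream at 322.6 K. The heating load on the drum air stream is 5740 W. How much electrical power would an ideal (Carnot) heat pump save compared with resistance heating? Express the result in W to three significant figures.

5230 W

The reservoir spacing is ΔT = 322.6 − 294 = 28.60 K.
COP_Carnot = T_H/ΔT = 322.60/28.60 = 11.28.
Resistance heating needs Ẇ_res = Q̇_H = 5740 W; the reversible heat pump needs only Ẇ_hp = Q̇_H/COP = 508.9 W.
Saving = 5740 − 508.9 = 5231 W.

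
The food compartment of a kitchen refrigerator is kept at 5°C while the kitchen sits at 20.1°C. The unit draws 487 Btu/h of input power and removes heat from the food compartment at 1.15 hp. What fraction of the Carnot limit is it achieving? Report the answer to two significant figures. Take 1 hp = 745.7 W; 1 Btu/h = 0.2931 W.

Converting, Q̇_C = 1.150 hp = 2926 Btu/h, so COP_actual = Q̇_C/Ẇ = 2926/487.0 = 6.008.
In absolute terms T_C = 278.15 K and T_H = 293.25 K, so ΔT = 15.10 K.
COP_Carnot = T_C/ΔT = 278.15/15.10 = 18.42.
η_II = COP_actual/COP_Carnot = 6.008/18.42 = 0.3261.

0.33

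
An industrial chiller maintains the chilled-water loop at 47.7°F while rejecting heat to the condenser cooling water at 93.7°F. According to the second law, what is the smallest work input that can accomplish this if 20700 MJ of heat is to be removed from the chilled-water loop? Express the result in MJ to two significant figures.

In absolute terms T_C = 281.87 K and T_H = 307.43 K, so ΔT = 25.56 K.
The reversible limit is COP_R = T_C/ΔT = 11.03, so W_min = Q_C/COP = Q_C·ΔT/T_C.
W_min = 20700 × 25.56/281.87 = 1877 MJ.

1900 MJ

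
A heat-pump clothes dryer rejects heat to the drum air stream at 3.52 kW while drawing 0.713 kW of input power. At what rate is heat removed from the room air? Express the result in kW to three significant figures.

For a cyclic device the first law requires Q̇_H = Q̇_C + Ẇ.
Q̇_C = Q̇_H − Ẇ = 2.807 kW.

2.81 kW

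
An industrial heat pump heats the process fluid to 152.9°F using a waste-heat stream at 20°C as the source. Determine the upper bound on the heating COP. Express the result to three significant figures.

In absolute terms T_C = 293.15 K and T_H = 340.32 K, so ΔT = 47.17 K.
For a reversible cycle, COP_Carnot = T_H/ΔT = 340.32/47.17 = 7.215.

7.22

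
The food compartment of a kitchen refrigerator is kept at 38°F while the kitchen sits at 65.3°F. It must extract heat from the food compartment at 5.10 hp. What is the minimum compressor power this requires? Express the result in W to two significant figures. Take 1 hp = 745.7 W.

In absolute terms T_C = 276.48 K and T_H = 291.65 K, so ΔT = 15.17 K.
COP_Carnot = T_C/ΔT = 276.48/15.17 = 18.23.
Ẇ_min = Q̇/COP_Carnot = 5.100/18.23 = 0.2798 hp = 208.6 W.

210 W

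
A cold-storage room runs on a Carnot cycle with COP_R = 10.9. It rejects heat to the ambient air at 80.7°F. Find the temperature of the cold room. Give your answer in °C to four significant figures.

For a Carnot refrigerator COP_R = T_C/(T_H − T_C), so T_C = COP·T_H/(1 + COP).
With T_H = 300.21 K, T_C = 10.9 × 300.21/11.90 = 274.98 K.
Converting, 274.98 K = 1.83°C.

1.828 °C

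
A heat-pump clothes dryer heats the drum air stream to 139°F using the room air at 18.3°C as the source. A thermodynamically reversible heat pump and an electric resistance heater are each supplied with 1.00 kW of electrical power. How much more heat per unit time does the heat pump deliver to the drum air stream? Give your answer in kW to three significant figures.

In absolute terms T_C = 291.45 K and T_H = 332.59 K, so ΔT = 41.14 K.
COP_Carnot = T_H/ΔT = 332.59/41.14 = 8.084.
The heat pump delivers Q̇_H = COP × Ẇ = 8.084 kW; the resistance heater delivers Ẇ = 1.000 kW.
Extra = (COP − 1)·Ẇ = 7.084 kW.

7.08 kW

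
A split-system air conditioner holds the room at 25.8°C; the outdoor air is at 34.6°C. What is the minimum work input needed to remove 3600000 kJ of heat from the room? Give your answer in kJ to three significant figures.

In absolute terms T_C = 298.95 K and T_H = 307.75 K, so ΔT = 8.800 K.
The reversible limit is COP_R = T_C/ΔT = 33.97, so W_min = Q_C/COP = Q_C·ΔT/T_C.
W_min = 3600000 × 8.800/298.95 = 106000 kJ.

106000 kJ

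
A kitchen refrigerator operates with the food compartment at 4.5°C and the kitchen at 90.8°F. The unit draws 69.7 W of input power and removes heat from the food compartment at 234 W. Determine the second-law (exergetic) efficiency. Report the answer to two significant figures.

COP_actual = Q̇_C/Ẇ = 234.0/69.70 = 3.357.
In absolute terms T_C = 277.65 K and T_H = 305.82 K, so ΔT = 28.17 K.
COP_Carnot = T_C/ΔT = 277.65/28.17 = 9.857.
η_II = COP_actual/COP_Carnot = 3.357/9.857 = 0.3406.

0.34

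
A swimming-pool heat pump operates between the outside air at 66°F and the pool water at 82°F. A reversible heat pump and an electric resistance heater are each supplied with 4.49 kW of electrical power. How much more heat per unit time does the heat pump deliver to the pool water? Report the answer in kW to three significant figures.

In absolute terms T_C = 292.04 K and T_H = 300.93 K, so ΔT = 8.889 K.
COP_Carnot = T_H/ΔT = 300.93/8.889 = 33.85.
The heat pump delivers Q̇_H = COP × Ẇ = 152.0 kW; the resistance heater delivers Ẇ = 4.490 kW.
Extra = (COP − 1)·Ẇ = 147.5 kW.

148 kW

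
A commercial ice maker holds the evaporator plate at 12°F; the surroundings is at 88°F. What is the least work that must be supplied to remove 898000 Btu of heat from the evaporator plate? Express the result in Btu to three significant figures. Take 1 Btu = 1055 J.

145000 Btu

In absolute terms T_C = 262.04 K and T_H = 304.26 K, so ΔT = 42.22 K.
The reversible limit is COP_R = T_C/ΔT = 6.206, so W_min = Q_C/COP = Q_C·ΔT/T_C.
W_min = 898000 × 42.22/262.04 = 144700 Btu.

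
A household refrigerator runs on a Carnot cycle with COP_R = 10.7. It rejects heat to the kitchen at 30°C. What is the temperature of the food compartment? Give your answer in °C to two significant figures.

For a Carnot refrigerator COP_R = T_C/(T_H − T_C), so T_C = COP·T_H/(1 + COP).
With T_H = 303.15 K, T_C = 10.7 × 303.15/11.70 = 277.24 K.
Converting, 277.24 K = 4.09°C.

4.1 °C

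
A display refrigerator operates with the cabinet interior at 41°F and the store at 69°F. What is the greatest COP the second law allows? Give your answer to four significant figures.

In absolute terms T_C = 278.15 K and T_H = 293.71 K, so ΔT = 15.56 K.
For a reversible cycle, COP_Carnot = T_C/ΔT = 278.15/15.56 = 17.88.

17.88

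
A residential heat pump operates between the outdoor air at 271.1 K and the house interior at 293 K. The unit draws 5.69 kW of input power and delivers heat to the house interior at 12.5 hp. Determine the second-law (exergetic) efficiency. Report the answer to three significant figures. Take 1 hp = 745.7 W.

Converting, Q̇_H = 12.50 hp = 9.321 kW, so COP_actual = Q̇_H/Ẇ = 9.321/5.690 = 1.638.
The reservoir spacing is ΔT = 293 − 271.1 = 21.90 K.
COP_Carnot = T_H/ΔT = 293.00/21.90 = 13.38.
η_II = COP_actual/COP_Carnot = 1.638/13.38 = 0.1224.

0.122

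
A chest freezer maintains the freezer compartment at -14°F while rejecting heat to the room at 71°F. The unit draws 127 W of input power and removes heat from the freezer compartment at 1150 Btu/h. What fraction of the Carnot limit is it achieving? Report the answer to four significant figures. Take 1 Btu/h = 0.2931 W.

Converting, Q̇_C = 1150 Btu/h = 337.1 W, so COP_actual = Q̇_C/Ẇ = 337.1/127.0 = 2.654.
In absolute terms T_C = 247.59 K and T_H = 294.82 K, so ΔT = 47.22 K.
COP_Carnot = T_C/ΔT = 247.59/47.22 = 5.243.
η_II = COP_actual/COP_Carnot = 2.654/5.243 = 0.5062.

0.5062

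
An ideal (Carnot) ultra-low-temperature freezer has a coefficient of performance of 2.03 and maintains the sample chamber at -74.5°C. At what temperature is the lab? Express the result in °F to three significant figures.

COP_R = T_C/(T_H − T_C) gives T_H − T_C = T_C/COP.
With T_C = 198.65 K, T_H = 198.65 × (1 + 1/2.03) = 296.51 K.
Converting, 296.51 K = 74.04°F.

74.0 °F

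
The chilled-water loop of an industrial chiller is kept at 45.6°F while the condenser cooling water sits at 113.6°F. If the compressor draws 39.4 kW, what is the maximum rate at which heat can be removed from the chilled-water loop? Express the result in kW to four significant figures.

In absolute terms T_C = 280.71 K and T_H = 318.48 K, so ΔT = 37.78 K.
COP_Carnot = T_C/ΔT = 280.71/37.78 = 7.430.
Q̇_max = COP_Carnot × Ẇ = 7.430 × 39.40 kW = 292.8 kW.

292.8 kW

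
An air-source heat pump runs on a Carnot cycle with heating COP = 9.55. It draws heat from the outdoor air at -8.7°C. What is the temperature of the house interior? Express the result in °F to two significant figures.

72 °F

COP_HP = T_H/(T_H − T_C) rearranges to T_H = COP·T_C/(COP − 1).
With T_C = 264.45 K, T_H = 9.55 × 264.45/8.550 = 295.38 K.
Converting, 295.38 K = 72.01°F.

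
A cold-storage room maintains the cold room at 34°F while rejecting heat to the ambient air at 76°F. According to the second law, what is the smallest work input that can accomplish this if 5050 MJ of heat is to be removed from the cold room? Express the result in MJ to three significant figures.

430 MJ

In absolute terms T_C = 274.26 K and T_H = 297.59 K, so ΔT = 23.33 K.
The reversible limit is COP_R = T_C/ΔT = 11.75, so W_min = Q_C/COP = Q_C·ΔT/T_C.
W_min = 5050 × 23.33/274.26 = 429.6 MJ.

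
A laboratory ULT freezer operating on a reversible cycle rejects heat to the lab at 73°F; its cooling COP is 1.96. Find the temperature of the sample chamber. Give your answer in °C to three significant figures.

-77.2 °C

For a Carnot refrigerator COP_R = T_C/(T_H − T_C), so T_C = COP·T_H/(1 + COP).
With T_H = 295.93 K, T_C = 1.96 × 295.93/2.960 = 195.95 K.
Converting, 195.95 K = -77.20°C.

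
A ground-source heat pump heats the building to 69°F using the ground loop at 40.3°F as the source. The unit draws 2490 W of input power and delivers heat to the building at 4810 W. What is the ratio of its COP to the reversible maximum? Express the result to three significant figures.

COP_actual = Q̇_H/Ẇ = 4810/2490 = 1.932.
In absolute terms T_C = 277.76 K and T_H = 293.71 K, so ΔT = 15.94 K.
COP_Carnot = T_H/ΔT = 293.71/15.94 = 18.42.
η_II = COP_actual/COP_Carnot = 1.932/18.42 = 0.1049.

0.105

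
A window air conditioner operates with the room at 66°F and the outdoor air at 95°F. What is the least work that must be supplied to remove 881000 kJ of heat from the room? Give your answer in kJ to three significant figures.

48600 kJ

In absolute terms T_C = 292.04 K and T_H = 308.15 K, so ΔT = 16.11 K.
The reversible limit is COP_R = T_C/ΔT = 18.13, so W_min = Q_C/COP = Q_C·ΔT/T_C.
W_min = 881000 × 16.11/292.04 = 48600 kJ.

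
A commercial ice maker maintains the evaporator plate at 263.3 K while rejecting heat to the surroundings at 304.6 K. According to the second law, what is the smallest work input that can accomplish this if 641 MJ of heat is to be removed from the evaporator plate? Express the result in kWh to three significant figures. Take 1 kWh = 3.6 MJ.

27.9 kWh

The reservoir spacing is ΔT = 304.6 − 263.3 = 41.30 K.
The reversible limit is COP_R = T_C/ΔT = 6.375, so W_min = Q_C/COP = Q_C·ΔT/T_C.
W_min = 641.0 × 41.30/263.30 = 100.5 MJ = 27.93 kWh.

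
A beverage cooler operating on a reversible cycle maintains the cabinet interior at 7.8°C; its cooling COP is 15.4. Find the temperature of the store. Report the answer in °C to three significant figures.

26.0 °C

COP_R = T_C/(T_H − T_C) gives T_H − T_C = T_C/COP.
With T_C = 280.95 K, T_H = 280.95 × (1 + 1/15.4) = 299.19 K.
Converting, 299.19 K = 26.04°C.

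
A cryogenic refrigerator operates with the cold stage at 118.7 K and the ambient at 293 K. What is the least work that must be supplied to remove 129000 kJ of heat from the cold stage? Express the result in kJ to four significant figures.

The reservoir spacing is ΔT = 293 − 118.7 = 174.3 K.
The reversible limit is COP_R = T_C/ΔT = 0.6810, so W_min = Q_C/COP = Q_C·ΔT/T_C.
W_min = 129000 × 174.3/118.70 = 189400 kJ.

189400 kJ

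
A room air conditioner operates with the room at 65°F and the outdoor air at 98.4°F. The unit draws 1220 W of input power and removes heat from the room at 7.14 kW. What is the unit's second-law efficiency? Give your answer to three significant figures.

0.373

Converting, Q̇_C = 7.140 kW = 7140 W, so COP_actual = Q̇_C/Ẇ = 7140/1220 = 5.852.
In absolute terms T_C = 291.48 K and T_H = 310.04 K, so ΔT = 18.56 K.
COP_Carnot = T_C/ΔT = 291.48/18.56 = 15.71.
η_II = COP_actual/COP_Carnot = 5.852/15.71 = 0.3726.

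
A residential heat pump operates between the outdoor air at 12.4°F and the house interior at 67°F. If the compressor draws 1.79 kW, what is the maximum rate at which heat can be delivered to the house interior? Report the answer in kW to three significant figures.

17.3 kW

In absolute terms T_C = 262.26 K and T_H = 292.59 K, so ΔT = 30.33 K.
COP_Carnot = T_H/ΔT = 292.59/30.33 = 9.646.
Q̇_max = COP_Carnot × Ẇ = 9.646 × 1.790 kW = 17.27 kW.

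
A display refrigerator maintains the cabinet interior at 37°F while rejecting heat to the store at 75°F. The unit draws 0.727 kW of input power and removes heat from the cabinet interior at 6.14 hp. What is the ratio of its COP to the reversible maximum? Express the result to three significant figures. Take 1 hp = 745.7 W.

Converting, Q̇_C = 6.140 hp = 4.579 kW, so COP_actual = Q̇_C/Ẇ = 4.579/0.7270 = 6.298.
In absolute terms T_C = 275.93 K and T_H = 297.04 K, so ΔT = 21.11 K.
COP_Carnot = T_C/ΔT = 275.93/21.11 = 13.07.
η_II = COP_actual/COP_Carnot = 6.298/13.07 = 0.4819.

0.482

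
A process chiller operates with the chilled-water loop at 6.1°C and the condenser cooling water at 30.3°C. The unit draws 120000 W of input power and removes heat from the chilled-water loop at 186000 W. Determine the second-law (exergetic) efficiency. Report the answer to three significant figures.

COP_actual = Q̇_C/Ẇ = 186000/120000 = 1.550.
In absolute terms T_C = 279.25 K and T_H = 303.45 K, so ΔT = 24.20 K.
COP_Carnot = T_C/ΔT = 279.25/24.20 = 11.54.
η_II = COP_actual/COP_Carnot = 1.550/11.54 = 0.1343.

0.134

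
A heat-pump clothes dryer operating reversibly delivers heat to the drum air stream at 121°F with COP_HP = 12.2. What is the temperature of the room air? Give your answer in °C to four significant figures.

COP_HP = T_H/(T_H − T_C) gives T_H − T_C = T_H/COP.
With T_H = 322.59 K, T_C = 322.59 × (1 − 1/12.2) = 296.15 K.
Converting, 296.15 K = 23.00°C.

23.00 °C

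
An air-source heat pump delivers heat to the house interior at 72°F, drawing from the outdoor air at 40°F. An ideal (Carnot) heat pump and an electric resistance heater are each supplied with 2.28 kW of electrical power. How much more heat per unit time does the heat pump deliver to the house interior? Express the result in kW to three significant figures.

35.6 kW

In absolute terms T_C = 277.59 K and T_H = 295.37 K, so ΔT = 17.78 K.
COP_Carnot = T_H/ΔT = 295.37/17.78 = 16.61.
The heat pump delivers Q̇_H = COP × Ẇ = 37.88 kW; the resistance heater delivers Ẇ = 2.280 kW.
Extra = (COP − 1)·Ẇ = 35.60 kW.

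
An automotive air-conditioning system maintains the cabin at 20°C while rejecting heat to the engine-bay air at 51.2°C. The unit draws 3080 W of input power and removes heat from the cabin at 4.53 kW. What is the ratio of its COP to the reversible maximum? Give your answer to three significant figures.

Converting, Q̇_C = 4.530 kW = 4530 W, so COP_actual = Q̇_C/Ẇ = 4530/3080 = 1.471.
In absolute terms T_C = 293.15 K and T_H = 324.35 K, so ΔT = 31.20 K.
COP_Carnot = T_C/ΔT = 293.15/31.20 = 9.396.
η_II = COP_actual/COP_Carnot = 1.471/9.396 = 0.1565.

0.157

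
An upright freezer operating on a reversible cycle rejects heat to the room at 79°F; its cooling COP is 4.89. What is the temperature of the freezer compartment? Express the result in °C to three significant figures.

For a Carnot refrigerator COP_R = T_C/(T_H − T_C), so T_C = COP·T_H/(1 + COP).
With T_H = 299.26 K, T_C = 4.89 × 299.26/5.890 = 248.45 K.
Converting, 248.45 K = -24.70°C.

-24.7 °C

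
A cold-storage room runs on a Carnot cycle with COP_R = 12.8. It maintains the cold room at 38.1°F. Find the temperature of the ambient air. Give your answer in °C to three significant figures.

25.0 °C

COP_R = T_C/(T_H − T_C) gives T_H − T_C = T_C/COP.
With T_C = 276.54 K, T_H = 276.54 × (1 + 1/12.8) = 298.14 K.
Converting, 298.14 K = 24.99°C.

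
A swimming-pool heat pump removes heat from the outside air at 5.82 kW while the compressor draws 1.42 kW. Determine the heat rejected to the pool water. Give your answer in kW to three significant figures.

For a cyclic device the first law requires Q̇_H = Q̇_C + Ẇ.
Q̇_H = Q̇_C + Ẇ = 7.240 kW.

7.24 kW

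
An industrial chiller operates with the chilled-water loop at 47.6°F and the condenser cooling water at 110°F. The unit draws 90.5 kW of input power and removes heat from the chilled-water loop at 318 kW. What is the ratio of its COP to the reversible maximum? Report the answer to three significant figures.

COP_actual = Q̇_C/Ẇ = 318.0/90.50 = 3.514.
In absolute terms T_C = 281.82 K and T_H = 316.48 K, so ΔT = 34.67 K.
COP_Carnot = T_C/ΔT = 281.82/34.67 = 8.129.
η_II = COP_actual/COP_Carnot = 3.514/8.129 = 0.4322.

0.432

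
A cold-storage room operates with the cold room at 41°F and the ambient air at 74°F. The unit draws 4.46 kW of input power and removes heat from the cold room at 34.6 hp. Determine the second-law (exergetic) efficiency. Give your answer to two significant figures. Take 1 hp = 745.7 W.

0.38

Converting, Q̇_C = 34.60 hp = 25.80 kW, so COP_actual = Q̇_C/Ẇ = 25.80/4.460 = 5.785.
In absolute terms T_C = 278.15 K and T_H = 296.48 K, so ΔT = 18.33 K.
COP_Carnot = T_C/ΔT = 278.15/18.33 = 15.17.
η_II = COP_actual/COP_Carnot = 5.785/15.17 = 0.3813.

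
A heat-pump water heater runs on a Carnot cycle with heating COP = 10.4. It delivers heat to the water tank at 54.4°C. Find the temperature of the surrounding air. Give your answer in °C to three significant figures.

22.9 °C

COP_HP = T_H/(T_H − T_C) gives T_H − T_C = T_H/COP.
With T_H = 327.55 K, T_C = 327.55 × (1 − 1/10.4) = 296.05 K.
Converting, 296.05 K = 22.90°C.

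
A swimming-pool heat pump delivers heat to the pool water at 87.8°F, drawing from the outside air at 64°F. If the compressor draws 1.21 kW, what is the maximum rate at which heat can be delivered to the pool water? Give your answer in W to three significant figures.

In absolute terms T_C = 290.93 K and T_H = 304.15 K, so ΔT = 13.22 K.
COP_Carnot = T_H/ΔT = 304.15/13.22 = 23.00.
Q̇_max = COP_Carnot × Ẇ = 23.00 × 1.210 kW = 27.83 kW = 27830 W.

27800 W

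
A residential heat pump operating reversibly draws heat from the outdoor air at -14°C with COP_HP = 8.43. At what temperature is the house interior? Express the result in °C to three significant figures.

20.9 °C

COP_HP = T_H/(T_H − T_C) rearranges to T_H = COP·T_C/(COP − 1).
With T_C = 259.15 K, T_H = 8.43 × 259.15/7.430 = 294.03 K.
Converting, 294.03 K = 20.88°C.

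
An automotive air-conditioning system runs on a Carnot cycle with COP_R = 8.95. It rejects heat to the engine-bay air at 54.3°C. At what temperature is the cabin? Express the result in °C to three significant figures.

21.4 °C

For a Carnot refrigerator COP_R = T_C/(T_H − T_C), so T_C = COP·T_H/(1 + COP).
With T_H = 327.45 K, T_C = 8.95 × 327.45/9.950 = 294.54 K.
Converting, 294.54 K = 21.39°C.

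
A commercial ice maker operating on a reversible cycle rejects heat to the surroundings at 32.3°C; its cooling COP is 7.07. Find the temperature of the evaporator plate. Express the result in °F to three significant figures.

For a Carnot refrigerator COP_R = T_C/(T_H − T_C), so T_C = COP·T_H/(1 + COP).
With T_H = 305.45 K, T_C = 7.07 × 305.45/8.070 = 267.60 K.
Converting, 267.60 K = 22.01°F.

22.0 °F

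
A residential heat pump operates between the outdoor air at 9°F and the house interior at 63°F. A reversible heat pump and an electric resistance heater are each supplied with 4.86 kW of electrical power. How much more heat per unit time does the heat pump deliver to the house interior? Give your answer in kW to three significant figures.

In absolute terms T_C = 260.37 K and T_H = 290.37 K, so ΔT = 30.00 K.
COP_Carnot = T_H/ΔT = 290.37/30.00 = 9.679.
The heat pump delivers Q̇_H = COP × Ẇ = 47.04 kW; the resistance heater delivers Ẇ = 4.860 kW.
Extra = (COP − 1)·Ẇ = 42.18 kW.

42.2 kW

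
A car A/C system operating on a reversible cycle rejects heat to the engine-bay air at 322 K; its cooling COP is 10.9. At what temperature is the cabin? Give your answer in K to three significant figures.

295 K

For a Carnot refrigerator COP_R = T_C/(T_H − T_C), so T_C = COP·T_H/(1 + COP).
With T_H = 322.00 K, T_C = 10.9 × 322.00/11.90 = 294.94 K.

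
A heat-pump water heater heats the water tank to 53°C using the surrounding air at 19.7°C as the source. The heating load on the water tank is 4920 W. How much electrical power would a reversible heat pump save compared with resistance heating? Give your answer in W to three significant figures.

In absolute terms T_C = 292.85 K and T_H = 326.15 K, so ΔT = 33.30 K.
COP_Carnot = T_H/ΔT = 326.15/33.30 = 9.794.
Resistance heating needs Ẇ_res = Q̇_H = 4920 W; the reversible heat pump needs only Ẇ_hp = Q̇_H/COP = 502.3 W.
Saving = 4920 − 502.3 = 4418 W.

4420 W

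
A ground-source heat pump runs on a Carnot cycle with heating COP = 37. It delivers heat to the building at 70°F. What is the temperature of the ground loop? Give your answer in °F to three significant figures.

COP_HP = T_H/(T_H − T_C) gives T_H − T_C = T_H/COP.
With T_H = 294.26 K, T_C = 294.26 × (1 − 1/37) = 286.31 K.
Converting, 286.31 K = 55.68°F.

55.7 °F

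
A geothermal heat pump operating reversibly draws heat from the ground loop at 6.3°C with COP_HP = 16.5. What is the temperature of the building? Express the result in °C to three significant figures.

COP_HP = T_H/(T_H − T_C) rearranges to T_H = COP·T_C/(COP − 1).
With T_C = 279.45 K, T_H = 16.5 × 279.45/15.50 = 297.48 K.
Converting, 297.48 K = 24.33°C.

24.3 °C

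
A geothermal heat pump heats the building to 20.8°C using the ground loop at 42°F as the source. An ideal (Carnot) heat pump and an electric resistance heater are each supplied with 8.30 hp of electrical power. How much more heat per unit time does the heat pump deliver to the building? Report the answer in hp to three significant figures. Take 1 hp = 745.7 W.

In absolute terms T_C = 278.71 K and T_H = 293.95 K, so ΔT = 15.24 K.
COP_Carnot = T_H/ΔT = 293.95/15.24 = 19.28.
The heat pump delivers Q̇_H = COP × Ẇ = 160.0 hp; the resistance heater delivers Ẇ = 8.300 hp.
Extra = (COP − 1)·Ẇ = 151.7 hp.

152 hp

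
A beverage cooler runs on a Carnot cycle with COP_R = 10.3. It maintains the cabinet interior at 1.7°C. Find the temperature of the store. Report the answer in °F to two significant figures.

83 °F

COP_R = T_C/(T_H − T_C) gives T_H − T_C = T_C/COP.
With T_C = 274.85 K, T_H = 274.85 × (1 + 1/10.3) = 301.53 K.
Converting, 301.53 K = 83.09°F.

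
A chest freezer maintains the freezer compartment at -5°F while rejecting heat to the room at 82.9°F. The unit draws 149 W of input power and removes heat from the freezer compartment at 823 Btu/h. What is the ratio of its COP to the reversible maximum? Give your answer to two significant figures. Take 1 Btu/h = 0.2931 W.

Converting, Q̇_C = 823.0 Btu/h = 241.2 W, so COP_actual = Q̇_C/Ẇ = 241.2/149.0 = 1.619.
In absolute terms T_C = 252.59 K and T_H = 301.43 K, so ΔT = 48.83 K.
COP_Carnot = T_C/ΔT = 252.59/48.83 = 5.173.
η_II = COP_actual/COP_Carnot = 1.619/5.173 = 0.3130.

0.31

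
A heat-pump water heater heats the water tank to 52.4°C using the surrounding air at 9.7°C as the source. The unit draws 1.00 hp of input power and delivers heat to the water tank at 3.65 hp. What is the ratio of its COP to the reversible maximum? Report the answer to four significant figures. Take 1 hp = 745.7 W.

0.4787

COP_actual = Q̇_H/Ẇ = 3.650/1.000 = 3.650.
In absolute terms T_C = 282.85 K and T_H = 325.55 K, so ΔT = 42.70 K.
COP_Carnot = T_H/ΔT = 325.55/42.70 = 7.624.
η_II = COP_actual/COP_Carnot = 3.650/7.624 = 0.4787.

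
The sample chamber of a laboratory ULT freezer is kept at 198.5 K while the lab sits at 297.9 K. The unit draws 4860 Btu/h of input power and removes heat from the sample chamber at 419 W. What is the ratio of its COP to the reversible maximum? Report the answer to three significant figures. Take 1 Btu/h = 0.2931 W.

0.147

Converting, Q̇_C = 419.0 W = 1430 Btu/h, so COP_actual = Q̇_C/Ẇ = 1430/4860 = 0.2941.
The reservoir spacing is ΔT = 297.9 − 198.5 = 99.40 K.
COP_Carnot = T_C/ΔT = 198.50/99.40 = 1.997.
η_II = COP_actual/COP_Carnot = 0.2941/1.997 = 0.1473.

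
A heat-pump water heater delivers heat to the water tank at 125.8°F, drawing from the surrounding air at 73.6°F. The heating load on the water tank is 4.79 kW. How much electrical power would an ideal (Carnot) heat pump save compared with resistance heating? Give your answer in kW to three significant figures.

4.36 kW

In absolute terms T_C = 296.26 K and T_H = 325.26 K, so ΔT = 29.00 K.
COP_Carnot = T_H/ΔT = 325.26/29.00 = 11.22.
Resistance heating needs Ẇ_res = Q̇_H = 4.790 kW; the reversible heat pump needs only Ẇ_hp = Q̇_H/COP = 0.4271 kW.
Saving = 4.790 − 0.4271 = 4.363 kW.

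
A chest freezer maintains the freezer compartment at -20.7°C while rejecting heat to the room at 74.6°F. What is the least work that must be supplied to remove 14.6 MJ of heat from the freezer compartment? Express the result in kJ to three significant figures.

In absolute terms T_C = 252.45 K and T_H = 296.82 K, so ΔT = 44.37 K.
The reversible limit is COP_R = T_C/ΔT = 5.690, so W_min = Q_C/COP = Q_C·ΔT/T_C.
W_min = 14.60 × 44.37/252.45 = 2.566 MJ = 2566 kJ.

2570 kJ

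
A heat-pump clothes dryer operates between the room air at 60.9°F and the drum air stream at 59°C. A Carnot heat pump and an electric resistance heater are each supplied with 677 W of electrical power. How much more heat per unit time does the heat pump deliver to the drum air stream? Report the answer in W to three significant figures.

4560 W

In absolute terms T_C = 289.21 K and T_H = 332.15 K, so ΔT = 42.94 K.
COP_Carnot = T_H/ΔT = 332.15/42.94 = 7.734.
The heat pump delivers Q̇_H = COP × Ẇ = 5236 W; the resistance heater delivers Ẇ = 677.0 W.
Extra = (COP − 1)·Ẇ = 4559 W.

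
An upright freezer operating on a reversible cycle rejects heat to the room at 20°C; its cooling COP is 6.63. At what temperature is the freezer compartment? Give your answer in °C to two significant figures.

For a Carnot refrigerator COP_R = T_C/(T_H − T_C), so T_C = COP·T_H/(1 + COP).
With T_H = 293.15 K, T_C = 6.63 × 293.15/7.630 = 254.73 K.
Converting, 254.73 K = -18.42°C.

-18 °C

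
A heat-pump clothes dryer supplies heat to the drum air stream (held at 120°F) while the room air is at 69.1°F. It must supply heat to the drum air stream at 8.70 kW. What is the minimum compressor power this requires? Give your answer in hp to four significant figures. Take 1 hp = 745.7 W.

In absolute terms T_C = 293.76 K and T_H = 322.04 K, so ΔT = 28.28 K.
COP_Carnot = T_H/ΔT = 322.04/28.28 = 11.39.
Ẇ_min = Q̇/COP_Carnot = 8.700/11.39 = 0.7639 kW = 1.024 hp.

1.024 hp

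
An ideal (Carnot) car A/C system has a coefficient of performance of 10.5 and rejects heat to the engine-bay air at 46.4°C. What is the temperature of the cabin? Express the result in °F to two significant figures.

For a Carnot refrigerator COP_R = T_C/(T_H − T_C), so T_C = COP·T_H/(1 + COP).
With T_H = 319.55 K, T_C = 10.5 × 319.55/11.50 = 291.76 K.
Converting, 291.76 K = 65.50°F.

66 °F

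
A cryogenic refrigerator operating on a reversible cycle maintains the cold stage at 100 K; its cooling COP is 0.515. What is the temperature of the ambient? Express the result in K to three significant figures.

COP_R = T_C/(T_H − T_C) gives T_H − T_C = T_C/COP.
With T_C = 100.00 K, T_H = 100.00 × (1 + 1/0.515) = 294.17 K.

294 K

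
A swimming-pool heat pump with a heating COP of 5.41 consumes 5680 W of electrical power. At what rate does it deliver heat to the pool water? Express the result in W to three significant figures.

30700 W

Q̇_H = COP_HP × Ẇ = 5.41 × 5680 = 30730 W.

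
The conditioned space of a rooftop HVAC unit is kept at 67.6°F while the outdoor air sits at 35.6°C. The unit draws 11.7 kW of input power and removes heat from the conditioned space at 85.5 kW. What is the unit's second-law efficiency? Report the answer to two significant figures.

COP_actual = Q̇_C/Ẇ = 85.50/11.70 = 7.308.
In absolute terms T_C = 292.93 K and T_H = 308.75 K, so ΔT = 15.82 K.
COP_Carnot = T_C/ΔT = 292.93/15.82 = 18.51.
η_II = COP_actual/COP_Carnot = 7.308/18.51 = 0.3947.

0.39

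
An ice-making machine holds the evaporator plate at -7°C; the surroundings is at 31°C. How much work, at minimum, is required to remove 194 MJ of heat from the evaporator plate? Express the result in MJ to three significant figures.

In absolute terms T_C = 266.15 K and T_H = 304.15 K, so ΔT = 38.00 K.
The reversible limit is COP_R = T_C/ΔT = 7.004, so W_min = Q_C/COP = Q_C·ΔT/T_C.
W_min = 194.0 × 38.00/266.15 = 27.70 MJ.

27.7 MJ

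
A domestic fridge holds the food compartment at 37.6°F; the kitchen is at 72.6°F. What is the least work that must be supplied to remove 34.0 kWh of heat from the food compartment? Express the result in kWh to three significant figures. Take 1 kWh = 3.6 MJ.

In absolute terms T_C = 276.26 K and T_H = 295.71 K, so ΔT = 19.44 K.
The reversible limit is COP_R = T_C/ΔT = 14.21, so W_min = Q_C/COP = Q_C·ΔT/T_C.
W_min = 34.00 × 19.44/276.26 = 2.393 kWh.

2.39 kWh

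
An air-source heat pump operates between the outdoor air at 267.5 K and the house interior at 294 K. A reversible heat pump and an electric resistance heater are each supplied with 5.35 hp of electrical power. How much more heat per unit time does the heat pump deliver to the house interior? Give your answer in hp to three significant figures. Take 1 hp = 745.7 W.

54.0 hp

The reservoir spacing is ΔT = 294 − 267.5 = 26.50 K.
COP_Carnot = T_H/ΔT = 294.00/26.50 = 11.09.
The heat pump delivers Q̇_H = COP × Ẇ = 59.35 hp; the resistance heater delivers Ẇ = 5.350 hp.
Extra = (COP − 1)·Ẇ = 54.00 hp.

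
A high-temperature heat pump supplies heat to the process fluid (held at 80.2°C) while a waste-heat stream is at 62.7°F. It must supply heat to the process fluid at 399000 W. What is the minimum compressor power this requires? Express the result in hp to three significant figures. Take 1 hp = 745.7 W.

In absolute terms T_C = 290.21 K and T_H = 353.35 K, so ΔT = 63.14 K.
COP_Carnot = T_H/ΔT = 353.35/63.14 = 5.596.
Ẇ_min = Q̇/COP_Carnot = 399000/5.596 = 71300 W = 95.62 hp.

95.6 hp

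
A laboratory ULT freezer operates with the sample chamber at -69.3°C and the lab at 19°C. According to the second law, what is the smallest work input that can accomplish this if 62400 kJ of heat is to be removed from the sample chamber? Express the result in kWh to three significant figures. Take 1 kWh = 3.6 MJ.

In absolute terms T_C = 203.85 K and T_H = 292.15 K, so ΔT = 88.30 K.
The reversible limit is COP_R = T_C/ΔT = 2.309, so W_min = Q_C/COP = Q_C·ΔT/T_C.
W_min = 62400 × 88.30/203.85 = 27030 kJ = 7.508 kWh.

7.51 kWh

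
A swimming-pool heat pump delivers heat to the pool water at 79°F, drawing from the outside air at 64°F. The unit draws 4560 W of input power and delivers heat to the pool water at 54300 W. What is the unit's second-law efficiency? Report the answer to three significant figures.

0.332

COP_actual = Q̇_H/Ẇ = 54300/4560 = 11.91.
In absolute terms T_C = 290.93 K and T_H = 299.26 K, so ΔT = 8.333 K.
COP_Carnot = T_H/ΔT = 299.26/8.333 = 35.91.
η_II = COP_actual/COP_Carnot = 11.91/35.91 = 0.3316.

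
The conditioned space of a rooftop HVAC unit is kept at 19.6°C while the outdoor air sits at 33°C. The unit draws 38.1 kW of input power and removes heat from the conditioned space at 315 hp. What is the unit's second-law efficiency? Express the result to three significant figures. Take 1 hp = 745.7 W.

Converting, Q̇_C = 315.0 hp = 234.9 kW, so COP_actual = Q̇_C/Ẇ = 234.9/38.10 = 6.165.
In absolute terms T_C = 292.75 K and T_H = 306.15 K, so ΔT = 13.40 K.
COP_Carnot = T_C/ΔT = 292.75/13.40 = 21.85.
η_II = COP_actual/COP_Carnot = 6.165/21.85 = 0.2822.

0.282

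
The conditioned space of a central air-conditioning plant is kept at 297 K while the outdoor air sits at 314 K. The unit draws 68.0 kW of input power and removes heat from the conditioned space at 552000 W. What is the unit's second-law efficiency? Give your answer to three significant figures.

0.465

Converting, Q̇_C = 552000 W = 552.0 kW, so COP_actual = Q̇_C/Ẇ = 552.0/68.00 = 8.118.
The reservoir spacing is ΔT = 314 − 297 = 17.00 K.
COP_Carnot = T_C/ΔT = 297.00/17.00 = 17.47.
η_II = COP_actual/COP_Carnot = 8.118/17.47 = 0.4646.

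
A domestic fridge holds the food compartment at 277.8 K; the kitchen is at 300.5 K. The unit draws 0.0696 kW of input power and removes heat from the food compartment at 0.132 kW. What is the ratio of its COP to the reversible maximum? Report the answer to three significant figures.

COP_actual = Q̇_C/Ẇ = 0.1320/0.06960 = 1.897.
The reservoir spacing is ΔT = 300.5 − 277.8 = 22.70 K.
COP_Carnot = T_C/ΔT = 277.80/22.70 = 12.24.
η_II = COP_actual/COP_Carnot = 1.897/12.24 = 0.1550.

0.155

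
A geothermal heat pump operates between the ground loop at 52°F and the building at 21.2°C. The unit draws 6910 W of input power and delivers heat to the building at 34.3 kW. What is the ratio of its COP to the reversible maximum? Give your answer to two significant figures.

0.17

Converting, Q̇_H = 34.30 kW = 34300 W, so COP_actual = Q̇_H/Ẇ = 34300/6910 = 4.964.
In absolute terms T_C = 284.26 K and T_H = 294.35 K, so ΔT = 10.09 K.
COP_Carnot = T_H/ΔT = 294.35/10.09 = 29.18.
η_II = COP_actual/COP_Carnot = 4.964/29.18 = 0.1701.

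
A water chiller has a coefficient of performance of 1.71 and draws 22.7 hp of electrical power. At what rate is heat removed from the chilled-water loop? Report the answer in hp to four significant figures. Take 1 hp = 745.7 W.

38.82 hp

Q̇_C = COP × Ẇ = 1.71 × 22.70 = 38.82 hp.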